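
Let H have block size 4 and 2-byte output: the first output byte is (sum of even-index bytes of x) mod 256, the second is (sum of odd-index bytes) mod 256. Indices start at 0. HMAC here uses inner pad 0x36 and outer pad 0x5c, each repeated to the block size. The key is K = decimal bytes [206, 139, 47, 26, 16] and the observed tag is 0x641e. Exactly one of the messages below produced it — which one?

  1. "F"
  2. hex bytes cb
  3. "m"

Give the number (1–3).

Key decimal bytes [206, 139, 47, 26, 16] = ce 8b 2f 1a 10 is 5 bytes > B = 4, so hash it first: H(key) = 0d a5, then zero-pad to 4 bytes: K' = 0d a5 00 00.
K' ⊕ ipad = 3b 93 36 36; K' ⊕ opad = 51 f9 5c 5c.
m1: inner = H(3b 93 36 36 46) = b7 c9; tag = H(51 f9 5c 5c b7 c9) = 641e ← matches
m2: inner = H(3b 93 36 36 cb) = 3c c9; tag = H(51 f9 5c 5c 3c c9) = e91e
m3: inner = H(3b 93 36 36 6d) = de c9; tag = H(51 f9 5c 5c de c9) = 8b1e

1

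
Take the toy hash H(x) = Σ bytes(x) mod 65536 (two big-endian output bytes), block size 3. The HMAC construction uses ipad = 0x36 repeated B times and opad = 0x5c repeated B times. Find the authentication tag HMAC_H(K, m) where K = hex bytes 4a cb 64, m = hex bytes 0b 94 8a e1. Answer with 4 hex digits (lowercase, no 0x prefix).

Key hex bytes 4a cb 64 is exactly B = 3 bytes: K' = 4a cb 64.
K' ⊕ ipad = 7c fd 52.  K' ⊕ opad = 16 97 38.
Inner input = (K'⊕ipad) ∥ m = 7c fd 52 ∥ 0b 94 8a e1.
Inner hash: sum = 124+253+82+11+148+138+225 = 981 → 03 d5.
Outer input = (K'⊕opad) ∥ inner = 16 97 38 ∥ 03 d5.
Outer hash (tag): sum = 22+151+56+3+213 = 445 → 01 bd.

01bd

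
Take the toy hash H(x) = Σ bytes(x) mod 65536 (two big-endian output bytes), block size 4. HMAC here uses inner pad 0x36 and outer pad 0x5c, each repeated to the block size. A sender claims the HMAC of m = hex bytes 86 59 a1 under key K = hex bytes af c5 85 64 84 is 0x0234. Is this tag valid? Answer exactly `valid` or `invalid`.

Key hex bytes af c5 85 64 84 is 5 bytes > B = 4, so hash it first: H(key) = 02 e1, then zero-pad to 4 bytes: K' = 02 e1 00 00.
K' ⊕ ipad = 34 d7 36 36; K' ⊕ opad = 5e bd 5c 5c.
Inner hash: sum = 52+215+54+54+134+89+161 = 759 → 02 f7.
Outer hash (recomputed tag): sum = 94+189+92+92+2+247 = 716 → 02 cc.
Recomputed tag = 02cc; claimed = 0234 → mismatch.

invalid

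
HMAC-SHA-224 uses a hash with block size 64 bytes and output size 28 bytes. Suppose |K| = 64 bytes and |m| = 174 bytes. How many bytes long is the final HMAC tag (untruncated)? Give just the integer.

The tag is one SHA-224 digest: 28 bytes.

28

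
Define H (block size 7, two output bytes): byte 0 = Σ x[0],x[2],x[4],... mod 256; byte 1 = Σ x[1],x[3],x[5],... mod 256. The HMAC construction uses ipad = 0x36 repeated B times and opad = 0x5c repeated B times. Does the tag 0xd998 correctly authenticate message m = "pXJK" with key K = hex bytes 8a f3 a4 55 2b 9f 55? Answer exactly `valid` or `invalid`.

invalid

Key hex bytes 8a f3 a4 55 2b 9f 55 is exactly B = 7 bytes: K' = 8a f3 a4 55 2b 9f 55.
K' ⊕ ipad = bc c5 92 63 1d a9 63; K' ⊕ opad = d6 af f8 09 77 c3 09.
Inner hash: even-index sum = 625 mod 256 = 113; odd-index sum = 651 mod 256 = 139 → 71 8b.
Outer hash (recomputed tag): even-index sum = 729 mod 256 = 217; odd-index sum = 492 mod 256 = 236 → d9 ec.
Recomputed tag = d9ec; claimed = d998 → mismatch.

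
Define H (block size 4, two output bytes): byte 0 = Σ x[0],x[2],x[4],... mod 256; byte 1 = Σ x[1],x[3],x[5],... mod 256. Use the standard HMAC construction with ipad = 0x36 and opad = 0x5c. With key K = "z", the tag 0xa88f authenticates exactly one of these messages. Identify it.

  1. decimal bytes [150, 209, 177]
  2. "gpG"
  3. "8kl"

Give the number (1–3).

3

Key "z" = 7a is 1 byte ≤ B = 4; zero-pad to 4 bytes: K' = 7a 00 00 00.
K' ⊕ ipad = 4c 36 36 36; K' ⊕ opad = 26 5c 5c 5c.
m1: inner = H(4c 36 36 36 96 d1 b1) = c9 3d; tag = H(26 5c 5c 5c c9 3d) = 4bf5
m2: inner = H(4c 36 36 36 67 70 47) = 30 dc; tag = H(26 5c 5c 5c 30 dc) = b294
m3: inner = H(4c 36 36 36 38 6b 6c) = 26 d7; tag = H(26 5c 5c 5c 26 d7) = a88f ← matches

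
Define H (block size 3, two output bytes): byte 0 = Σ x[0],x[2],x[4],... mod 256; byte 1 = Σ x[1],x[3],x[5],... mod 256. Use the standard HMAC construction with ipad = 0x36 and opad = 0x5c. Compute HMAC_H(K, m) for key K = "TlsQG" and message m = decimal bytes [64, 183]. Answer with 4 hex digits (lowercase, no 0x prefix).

7906

Key "TlsQG" = 54 6c 73 51 47 is 5 bytes > B = 3, so hash it first: H(key) = 0e bd, then zero-pad to 3 bytes: K' = 0e bd 00.
K' ⊕ ipad = 38 8b 36.  K' ⊕ opad = 52 e1 5c.
Inner input = (K'⊕ipad) ∥ m = 38 8b 36 ∥ 40 b7.
Inner hash: even-index sum = 293 mod 256 = 37; odd-index sum = 203 mod 256 = 203 → 25 cb.
Outer input = (K'⊕opad) ∥ inner = 52 e1 5c ∥ 25 cb.
Outer hash (tag): even-index sum = 377 mod 256 = 121; odd-index sum = 262 mod 256 = 6 → 79 06.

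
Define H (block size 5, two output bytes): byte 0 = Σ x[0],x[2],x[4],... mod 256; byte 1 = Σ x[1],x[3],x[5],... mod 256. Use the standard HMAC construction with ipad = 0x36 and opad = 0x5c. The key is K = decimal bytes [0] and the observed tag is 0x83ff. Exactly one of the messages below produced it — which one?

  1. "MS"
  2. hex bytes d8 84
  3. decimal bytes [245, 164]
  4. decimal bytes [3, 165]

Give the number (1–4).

Key decimal bytes [0] = 00 is 1 byte ≤ B = 5; zero-pad to 5 bytes: K' = 00 00 00 00 00.
K' ⊕ ipad = 36 36 36 36 36; K' ⊕ opad = 5c 5c 5c 5c 5c.
m1: inner = H(36 36 36 36 36 4d 53) = f5 b9; tag = H(5c 5c 5c 5c 5c f5 b9) = cdad
m2: inner = H(36 36 36 36 36 d8 84) = 26 44; tag = H(5c 5c 5c 5c 5c 26 44) = 58de
m3: inner = H(36 36 36 36 36 f5 a4) = 46 61; tag = H(5c 5c 5c 5c 5c 46 61) = 75fe
m4: inner = H(36 36 36 36 36 03 a5) = 47 6f; tag = H(5c 5c 5c 5c 5c 47 6f) = 83ff ← matches

4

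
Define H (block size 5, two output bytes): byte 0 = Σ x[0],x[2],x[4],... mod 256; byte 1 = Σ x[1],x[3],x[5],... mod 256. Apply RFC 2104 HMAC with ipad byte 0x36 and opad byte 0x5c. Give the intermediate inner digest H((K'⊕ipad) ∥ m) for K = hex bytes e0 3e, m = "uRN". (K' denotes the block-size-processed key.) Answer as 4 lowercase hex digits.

9401

Key hex bytes e0 3e is 2 bytes ≤ B = 5; zero-pad to 5 bytes: K' = e0 3e 00 00 00.
K' ⊕ ipad = d6 08 36 36 36.
Inner input = d6 08 36 36 36 ∥ 75 52 4e.
Inner hash: even-index sum = 404 mod 256 = 148; odd-index sum = 257 mod 256 = 1 → 94 01.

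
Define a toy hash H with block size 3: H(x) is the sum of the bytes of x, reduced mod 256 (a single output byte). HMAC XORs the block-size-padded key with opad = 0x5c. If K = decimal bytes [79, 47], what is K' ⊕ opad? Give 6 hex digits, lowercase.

Key decimal bytes [79, 47] = 4f 2f is 2 bytes ≤ B = 3; zero-pad to 3 bytes: K' = 4f 2f 00.
XOR each byte with 0x5c: 4f⊕5c=13, 2f⊕5c=73, 00⊕5c=5c.

13735c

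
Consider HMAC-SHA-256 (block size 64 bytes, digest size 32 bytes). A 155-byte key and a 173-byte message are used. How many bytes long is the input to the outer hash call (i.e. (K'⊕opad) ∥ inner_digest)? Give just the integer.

96

Key is 155 > 64 bytes, so it is hashed to 32 bytes then zero-padded to 64: |K'| = 64.
Outer input = (K'⊕opad) ∥ H(inner) → 64 + 32 = 96 bytes.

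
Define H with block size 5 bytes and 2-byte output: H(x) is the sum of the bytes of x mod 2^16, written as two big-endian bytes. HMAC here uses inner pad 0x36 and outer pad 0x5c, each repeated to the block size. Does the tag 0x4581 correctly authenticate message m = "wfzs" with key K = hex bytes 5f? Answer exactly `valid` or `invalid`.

invalid

Key hex bytes 5f is 1 byte ≤ B = 5; zero-pad to 5 bytes: K' = 5f 00 00 00 00.
K' ⊕ ipad = 69 36 36 36 36; K' ⊕ opad = 03 5c 5c 5c 5c.
Inner hash: sum = 105+54+54+54+54+119+102+122+115 = 779 → 03 0b.
Outer hash (recomputed tag): sum = 3+92+92+92+92+3+11 = 385 → 01 81.
Recomputed tag = 0181; claimed = 4581 → mismatch.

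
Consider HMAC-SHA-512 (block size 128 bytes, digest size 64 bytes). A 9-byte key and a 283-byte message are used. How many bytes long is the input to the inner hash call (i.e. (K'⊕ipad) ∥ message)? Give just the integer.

Key is 9 ≤ 128 bytes, zero-padded: |K'| = 128.
Inner input = (K'⊕ipad) ∥ m → 128 + 283 = 411 bytes.

411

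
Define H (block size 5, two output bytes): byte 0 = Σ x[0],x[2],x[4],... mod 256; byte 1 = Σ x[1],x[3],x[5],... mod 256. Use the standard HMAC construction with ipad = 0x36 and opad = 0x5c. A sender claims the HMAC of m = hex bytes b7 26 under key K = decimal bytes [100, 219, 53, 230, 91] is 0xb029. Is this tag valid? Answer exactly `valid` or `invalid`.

invalid

Key decimal bytes [100, 219, 53, 230, 91] = 64 db 35 e6 5b is exactly B = 5 bytes: K' = 64 db 35 e6 5b.
K' ⊕ ipad = 52 ed 03 d0 6d; K' ⊕ opad = 38 87 69 ba 07.
Inner hash: even-index sum = 232 mod 256 = 232; odd-index sum = 628 mod 256 = 116 → e8 74.
Outer hash (recomputed tag): even-index sum = 284 mod 256 = 28; odd-index sum = 553 mod 256 = 41 → 1c 29.
Recomputed tag = 1c29; claimed = b029 → mismatch.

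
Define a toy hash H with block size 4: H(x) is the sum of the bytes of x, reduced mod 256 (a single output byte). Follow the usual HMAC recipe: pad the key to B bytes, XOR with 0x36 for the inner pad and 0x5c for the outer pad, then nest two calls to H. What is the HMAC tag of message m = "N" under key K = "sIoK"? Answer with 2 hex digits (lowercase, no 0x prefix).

76

Key "sIoK" = 73 49 6f 4b is exactly B = 4 bytes: K' = 73 49 6f 4b.
K' ⊕ ipad = 45 7f 59 7d.  K' ⊕ opad = 2f 15 33 17.
Inner input = (K'⊕ipad) ∥ m = 45 7f 59 7d ∥ 4e.
Inner hash: sum = 69+127+89+125+78 = 488; mod 256 = 232 → e8.
Outer input = (K'⊕opad) ∥ inner = 2f 15 33 17 ∥ e8.
Outer hash (tag): sum = 47+21+51+23+232 = 374; mod 256 = 118 → 76.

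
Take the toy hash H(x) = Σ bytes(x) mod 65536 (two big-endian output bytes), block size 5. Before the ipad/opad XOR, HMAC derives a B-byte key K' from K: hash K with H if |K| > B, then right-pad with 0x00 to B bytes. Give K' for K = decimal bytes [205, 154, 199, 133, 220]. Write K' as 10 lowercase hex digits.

Key decimal bytes [205, 154, 199, 133, 220] = cd 9a c7 85 dc is exactly B = 5 bytes: K' = cd 9a c7 85 dc.

cd9ac785dc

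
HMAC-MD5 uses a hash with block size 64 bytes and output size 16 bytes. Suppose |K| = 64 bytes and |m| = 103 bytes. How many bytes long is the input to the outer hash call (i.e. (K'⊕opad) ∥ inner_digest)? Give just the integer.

Key is 64 ≤ 64 bytes, zero-padded: |K'| = 64.
Outer input = (K'⊕opad) ∥ H(inner) → 64 + 16 = 80 bytes.

80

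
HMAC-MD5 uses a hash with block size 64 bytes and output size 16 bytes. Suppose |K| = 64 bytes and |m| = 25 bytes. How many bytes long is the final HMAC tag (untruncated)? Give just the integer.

The tag is one MD5 digest: 16 bytes.

16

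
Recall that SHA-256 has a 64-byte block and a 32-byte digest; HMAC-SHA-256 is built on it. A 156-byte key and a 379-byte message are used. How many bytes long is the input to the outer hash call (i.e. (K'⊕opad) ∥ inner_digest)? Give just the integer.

96

Key is 156 > 64 bytes, so it is hashed to 32 bytes then zero-padded to 64: |K'| = 64.
Outer input = (K'⊕opad) ∥ H(inner) → 64 + 32 = 96 bytes.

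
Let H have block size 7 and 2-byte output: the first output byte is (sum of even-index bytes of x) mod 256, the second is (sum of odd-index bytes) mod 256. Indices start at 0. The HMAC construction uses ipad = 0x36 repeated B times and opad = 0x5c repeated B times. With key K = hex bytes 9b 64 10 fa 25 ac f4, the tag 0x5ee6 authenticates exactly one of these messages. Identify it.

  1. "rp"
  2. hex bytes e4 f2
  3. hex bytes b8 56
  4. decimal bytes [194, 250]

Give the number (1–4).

Key hex bytes 9b 64 10 fa 25 ac f4 is exactly B = 7 bytes: K' = 9b 64 10 fa 25 ac f4.
K' ⊕ ipad = ad 52 26 cc 13 9a c2; K' ⊕ opad = c7 38 4c a6 79 f0 a8.
m1: inner = H(ad 52 26 cc 13 9a c2 72 70) = 18 2a; tag = H(c7 38 4c a6 79 f0 a8 18 2a) = 5ee6 ← matches
m2: inner = H(ad 52 26 cc 13 9a c2 e4 f2) = 9a 9c; tag = H(c7 38 4c a6 79 f0 a8 9a 9c) = d068
m3: inner = H(ad 52 26 cc 13 9a c2 b8 56) = fe 70; tag = H(c7 38 4c a6 79 f0 a8 fe 70) = a4cc
m4: inner = H(ad 52 26 cc 13 9a c2 c2 fa) = a2 7a; tag = H(c7 38 4c a6 79 f0 a8 a2 7a) = ae70

1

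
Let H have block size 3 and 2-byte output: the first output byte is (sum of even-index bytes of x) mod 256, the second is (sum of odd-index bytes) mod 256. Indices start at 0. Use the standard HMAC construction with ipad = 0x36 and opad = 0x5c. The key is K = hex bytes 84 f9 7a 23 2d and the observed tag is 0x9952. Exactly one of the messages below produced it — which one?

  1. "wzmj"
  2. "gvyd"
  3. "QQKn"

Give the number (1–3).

3

Key hex bytes 84 f9 7a 23 2d is 5 bytes > B = 3, so hash it first: H(key) = 2b 1c, then zero-pad to 3 bytes: K' = 2b 1c 00.
K' ⊕ ipad = 1d 2a 36; K' ⊕ opad = 77 40 5c.
m1: inner = H(1d 2a 36 77 7a 6d 6a) = 37 0e; tag = H(77 40 5c 37 0e) = e177
m2: inner = H(1d 2a 36 67 76 79 64) = 2d 0a; tag = H(77 40 5c 2d 0a) = dd6d
m3: inner = H(1d 2a 36 51 51 4b 6e) = 12 c6; tag = H(77 40 5c 12 c6) = 9952 ← matches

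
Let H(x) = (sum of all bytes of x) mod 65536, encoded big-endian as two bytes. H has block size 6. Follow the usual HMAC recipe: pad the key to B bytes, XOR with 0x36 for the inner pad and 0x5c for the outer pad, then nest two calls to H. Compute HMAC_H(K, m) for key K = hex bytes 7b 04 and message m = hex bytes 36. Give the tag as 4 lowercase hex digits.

Key hex bytes 7b 04 is 2 bytes ≤ B = 6; zero-pad to 6 bytes: K' = 7b 04 00 00 00 00.
K' ⊕ ipad = 4d 32 36 36 36 36.  K' ⊕ opad = 27 58 5c 5c 5c 5c.
Inner input = (K'⊕ipad) ∥ m = 4d 32 36 36 36 36 ∥ 36.
Inner hash: sum = 77+50+54+54+54+54+54 = 397 → 01 8d.
Outer input = (K'⊕opad) ∥ inner = 27 58 5c 5c 5c 5c ∥ 01 8d.
Outer hash (tag): sum = 39+88+92+92+92+92+1+141 = 637 → 02 7d.

027d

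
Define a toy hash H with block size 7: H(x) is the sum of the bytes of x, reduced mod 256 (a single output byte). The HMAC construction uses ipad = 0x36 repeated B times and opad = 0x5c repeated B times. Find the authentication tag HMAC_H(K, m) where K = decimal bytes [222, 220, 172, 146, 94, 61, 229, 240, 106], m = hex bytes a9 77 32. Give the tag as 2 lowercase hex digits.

Key decimal bytes [222, 220, 172, 146, 94, 61, 229, 240, 106] = de dc ac 92 5e 3d e5 f0 6a is 9 bytes > B = 7, so hash it first: H(key) = d2, then zero-pad to 7 bytes: K' = d2 00 00 00 00 00 00.
K' ⊕ ipad = e4 36 36 36 36 36 36.  K' ⊕ opad = 8e 5c 5c 5c 5c 5c 5c.
Inner input = (K'⊕ipad) ∥ m = e4 36 36 36 36 36 36 ∥ a9 77 32.
Inner hash: sum = 228+54+54+54+54+54+54+169+119+50 = 890; mod 256 = 122 → 7a.
Outer input = (K'⊕opad) ∥ inner = 8e 5c 5c 5c 5c 5c 5c ∥ 7a.
Outer hash (tag): sum = 142+92+92+92+92+92+92+122 = 816; mod 256 = 48 → 30.

30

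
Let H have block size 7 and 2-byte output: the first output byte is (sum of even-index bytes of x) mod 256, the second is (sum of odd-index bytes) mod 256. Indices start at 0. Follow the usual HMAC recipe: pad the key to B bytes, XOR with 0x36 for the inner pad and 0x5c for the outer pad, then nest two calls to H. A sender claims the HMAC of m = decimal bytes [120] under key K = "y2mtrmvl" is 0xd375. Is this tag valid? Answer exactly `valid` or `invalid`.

valid

Key "y2mtrmvl" = 79 32 6d 74 72 6d 76 6c is 8 bytes > B = 7, so hash it first: H(key) = ce 7f, then zero-pad to 7 bytes: K' = ce 7f 00 00 00 00 00.
K' ⊕ ipad = f8 49 36 36 36 36 36; K' ⊕ opad = 92 23 5c 5c 5c 5c 5c.
Inner hash: even-index sum = 410 mod 256 = 154; odd-index sum = 301 mod 256 = 45 → 9a 2d.
Outer hash (recomputed tag): even-index sum = 467 mod 256 = 211; odd-index sum = 373 mod 256 = 117 → d3 75.
Recomputed tag = d375; claimed = d375 → match.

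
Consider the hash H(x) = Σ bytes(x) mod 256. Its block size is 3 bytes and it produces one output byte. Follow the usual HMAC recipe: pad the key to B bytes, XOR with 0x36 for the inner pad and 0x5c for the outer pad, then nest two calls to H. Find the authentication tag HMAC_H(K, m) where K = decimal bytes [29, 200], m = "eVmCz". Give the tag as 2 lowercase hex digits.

Key decimal bytes [29, 200] = 1d c8 is 2 bytes ≤ B = 3; zero-pad to 3 bytes: K' = 1d c8 00.
K' ⊕ ipad = 2b fe 36.  K' ⊕ opad = 41 94 5c.
Inner input = (K'⊕ipad) ∥ m = 2b fe 36 ∥ 65 56 6d 43 7a.
Inner hash: sum = 43+254+54+101+86+109+67+122 = 836; mod 256 = 68 → 44.
Outer input = (K'⊕opad) ∥ inner = 41 94 5c ∥ 44.
Outer hash (tag): sum = 65+148+92+68 = 373; mod 256 = 117 → 75.

75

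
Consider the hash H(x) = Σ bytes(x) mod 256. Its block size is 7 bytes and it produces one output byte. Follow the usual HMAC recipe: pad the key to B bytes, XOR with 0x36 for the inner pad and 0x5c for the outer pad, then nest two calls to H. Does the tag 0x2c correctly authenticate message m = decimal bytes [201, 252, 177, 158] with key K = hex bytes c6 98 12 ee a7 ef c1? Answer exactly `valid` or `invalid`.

Key hex bytes c6 98 12 ee a7 ef c1 is exactly B = 7 bytes: K' = c6 98 12 ee a7 ef c1.
K' ⊕ ipad = f0 ae 24 d8 91 d9 f7; K' ⊕ opad = 9a c4 4e b2 fb b3 9d.
Inner hash: sum = 240+174+36+216+145+217+247+201+252+177+158 = 2063; mod 256 = 15 → 0f.
Outer hash (recomputed tag): sum = 154+196+78+178+251+179+157+15 = 1208; mod 256 = 184 → b8.
Recomputed tag = b8; claimed = 2c → mismatch.

invalid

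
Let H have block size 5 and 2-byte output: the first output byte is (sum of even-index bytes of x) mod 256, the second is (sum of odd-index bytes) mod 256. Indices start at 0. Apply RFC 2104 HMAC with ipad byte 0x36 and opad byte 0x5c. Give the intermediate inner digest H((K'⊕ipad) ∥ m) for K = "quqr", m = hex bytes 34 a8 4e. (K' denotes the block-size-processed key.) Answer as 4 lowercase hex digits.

6c09

Key "quqr" = 71 75 71 72 is 4 bytes ≤ B = 5; zero-pad to 5 bytes: K' = 71 75 71 72 00.
K' ⊕ ipad = 47 43 47 44 36.
Inner input = 47 43 47 44 36 ∥ 34 a8 4e.
Inner hash: even-index sum = 364 mod 256 = 108; odd-index sum = 265 mod 256 = 9 → 6c 09.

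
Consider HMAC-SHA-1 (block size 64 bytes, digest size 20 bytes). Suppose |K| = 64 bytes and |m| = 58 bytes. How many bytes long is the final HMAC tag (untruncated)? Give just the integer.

The tag is one SHA-1 digest: 20 bytes.

20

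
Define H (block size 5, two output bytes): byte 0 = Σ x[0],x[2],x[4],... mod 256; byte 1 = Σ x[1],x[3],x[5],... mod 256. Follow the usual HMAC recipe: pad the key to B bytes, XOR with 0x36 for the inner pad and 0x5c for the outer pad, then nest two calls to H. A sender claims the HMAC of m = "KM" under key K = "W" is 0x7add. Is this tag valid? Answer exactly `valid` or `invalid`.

Key "W" = 57 is 1 byte ≤ B = 5; zero-pad to 5 bytes: K' = 57 00 00 00 00.
K' ⊕ ipad = 61 36 36 36 36; K' ⊕ opad = 0b 5c 5c 5c 5c.
Inner hash: even-index sum = 282 mod 256 = 26; odd-index sum = 183 mod 256 = 183 → 1a b7.
Outer hash (recomputed tag): even-index sum = 378 mod 256 = 122; odd-index sum = 210 mod 256 = 210 → 7a d2.
Recomputed tag = 7ad2; claimed = 7add → mismatch.

invalid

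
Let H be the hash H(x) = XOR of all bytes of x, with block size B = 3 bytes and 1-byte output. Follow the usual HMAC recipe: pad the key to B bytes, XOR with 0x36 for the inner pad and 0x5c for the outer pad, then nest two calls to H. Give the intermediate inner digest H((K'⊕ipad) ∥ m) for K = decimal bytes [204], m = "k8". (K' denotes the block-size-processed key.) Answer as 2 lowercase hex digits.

a9

Key decimal bytes [204] = cc is 1 byte ≤ B = 3; zero-pad to 3 bytes: K' = cc 00 00.
K' ⊕ ipad = fa 36 36.
Inner input = fa 36 36 ∥ 6b 38.
Inner hash: XOR fa⊕36⊕36⊕6b⊕38 = a9.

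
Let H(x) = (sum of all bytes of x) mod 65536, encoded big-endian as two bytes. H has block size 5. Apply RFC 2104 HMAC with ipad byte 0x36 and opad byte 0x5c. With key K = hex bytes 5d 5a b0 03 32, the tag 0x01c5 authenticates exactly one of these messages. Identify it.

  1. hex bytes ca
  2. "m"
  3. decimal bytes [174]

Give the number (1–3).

2

Key hex bytes 5d 5a b0 03 32 is exactly B = 5 bytes: K' = 5d 5a b0 03 32.
K' ⊕ ipad = 6b 6c 86 35 04; K' ⊕ opad = 01 06 ec 5f 6e.
m1: inner = H(6b 6c 86 35 04 ca) = 02 60; tag = H(01 06 ec 5f 6e 02 60) = 0222
m2: inner = H(6b 6c 86 35 04 6d) = 02 03; tag = H(01 06 ec 5f 6e 02 03) = 01c5 ← matches
m3: inner = H(6b 6c 86 35 04 ae) = 02 44; tag = H(01 06 ec 5f 6e 02 44) = 0206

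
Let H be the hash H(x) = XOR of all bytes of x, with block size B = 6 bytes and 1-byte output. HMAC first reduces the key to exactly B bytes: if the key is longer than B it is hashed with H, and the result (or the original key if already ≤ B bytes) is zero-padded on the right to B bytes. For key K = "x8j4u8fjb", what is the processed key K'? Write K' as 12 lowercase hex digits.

|K| = 9 > B = 6, so first hash the key.
H(K): XOR 78⊕38⊕6a⊕34⊕75⊕38⊕66⊕6a⊕62 = 3d.
Zero-pad H(K) = 3d to 6 bytes: K' = 3d 00 00 00 00 00.

3d0000000000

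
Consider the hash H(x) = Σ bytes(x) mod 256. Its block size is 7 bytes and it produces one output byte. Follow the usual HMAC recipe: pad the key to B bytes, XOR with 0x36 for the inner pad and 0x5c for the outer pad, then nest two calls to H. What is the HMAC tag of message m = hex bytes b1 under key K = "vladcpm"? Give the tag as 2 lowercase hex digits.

55

Key "vladcpm" = 76 6c 61 64 63 70 6d is exactly B = 7 bytes: K' = 76 6c 61 64 63 70 6d.
K' ⊕ ipad = 40 5a 57 52 55 46 5b.  K' ⊕ opad = 2a 30 3d 38 3f 2c 31.
Inner input = (K'⊕ipad) ∥ m = 40 5a 57 52 55 46 5b ∥ b1.
Inner hash: sum = 64+90+87+82+85+70+91+177 = 746; mod 256 = 234 → ea.
Outer input = (K'⊕opad) ∥ inner = 2a 30 3d 38 3f 2c 31 ∥ ea.
Outer hash (tag): sum = 42+48+61+56+63+44+49+234 = 597; mod 256 = 85 → 55.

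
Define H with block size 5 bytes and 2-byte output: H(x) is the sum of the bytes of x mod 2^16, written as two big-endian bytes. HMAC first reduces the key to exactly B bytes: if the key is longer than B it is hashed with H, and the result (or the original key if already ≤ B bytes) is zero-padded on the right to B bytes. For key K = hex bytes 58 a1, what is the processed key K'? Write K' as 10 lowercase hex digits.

Key hex bytes 58 a1 is 2 bytes ≤ B = 5; zero-pad to 5 bytes: K' = 58 a1 00 00 00.

58a1000000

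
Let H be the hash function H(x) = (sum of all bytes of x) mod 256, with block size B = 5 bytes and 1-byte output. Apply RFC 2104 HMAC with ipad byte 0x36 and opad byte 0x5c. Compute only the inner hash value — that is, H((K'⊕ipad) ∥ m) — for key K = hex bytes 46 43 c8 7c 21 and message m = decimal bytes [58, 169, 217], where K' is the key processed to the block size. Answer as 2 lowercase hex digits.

00

Key hex bytes 46 43 c8 7c 21 is exactly B = 5 bytes: K' = 46 43 c8 7c 21.
K' ⊕ ipad = 70 75 fe 4a 17.
Inner input = 70 75 fe 4a 17 ∥ 3a a9 d9.
Inner hash: sum = 112+117+254+74+23+58+169+217 = 1024; mod 256 = 0 → 00.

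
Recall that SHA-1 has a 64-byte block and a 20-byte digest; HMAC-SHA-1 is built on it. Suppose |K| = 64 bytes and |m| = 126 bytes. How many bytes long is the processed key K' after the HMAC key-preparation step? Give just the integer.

Key is 64 ≤ 64 bytes, zero-padded: |K'| = 64.

64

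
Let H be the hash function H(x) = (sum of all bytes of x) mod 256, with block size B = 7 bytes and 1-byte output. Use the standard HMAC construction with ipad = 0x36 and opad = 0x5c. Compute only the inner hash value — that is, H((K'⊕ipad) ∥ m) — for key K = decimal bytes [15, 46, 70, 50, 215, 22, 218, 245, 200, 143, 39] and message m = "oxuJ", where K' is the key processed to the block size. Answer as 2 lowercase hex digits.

c3

Key decimal bytes [15, 46, 70, 50, 215, 22, 218, 245, 200, 143, 39] = 0f 2e 46 32 d7 16 da f5 c8 8f 27 is 11 bytes > B = 7, so hash it first: H(key) = ef, then zero-pad to 7 bytes: K' = ef 00 00 00 00 00 00.
K' ⊕ ipad = d9 36 36 36 36 36 36.
Inner input = d9 36 36 36 36 36 36 ∥ 6f 78 75 4a.
Inner hash: sum = 217+54+54+54+54+54+54+111+120+117+74 = 963; mod 256 = 195 → c3.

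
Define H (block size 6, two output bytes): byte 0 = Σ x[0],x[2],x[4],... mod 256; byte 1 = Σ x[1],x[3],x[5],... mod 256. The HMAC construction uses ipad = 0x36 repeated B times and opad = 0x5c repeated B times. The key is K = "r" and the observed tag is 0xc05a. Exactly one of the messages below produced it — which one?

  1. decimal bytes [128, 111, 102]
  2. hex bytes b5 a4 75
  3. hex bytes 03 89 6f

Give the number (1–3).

2

Key "r" = 72 is 1 byte ≤ B = 6; zero-pad to 6 bytes: K' = 72 00 00 00 00 00.
K' ⊕ ipad = 44 36 36 36 36 36; K' ⊕ opad = 2e 5c 5c 5c 5c 5c.
m1: inner = H(44 36 36 36 36 36 80 6f 66) = 96 11; tag = H(2e 5c 5c 5c 5c 5c 96 11) = 7c25
m2: inner = H(44 36 36 36 36 36 b5 a4 75) = da 46; tag = H(2e 5c 5c 5c 5c 5c da 46) = c05a ← matches
m3: inner = H(44 36 36 36 36 36 03 89 6f) = 22 2b; tag = H(2e 5c 5c 5c 5c 5c 22 2b) = 083f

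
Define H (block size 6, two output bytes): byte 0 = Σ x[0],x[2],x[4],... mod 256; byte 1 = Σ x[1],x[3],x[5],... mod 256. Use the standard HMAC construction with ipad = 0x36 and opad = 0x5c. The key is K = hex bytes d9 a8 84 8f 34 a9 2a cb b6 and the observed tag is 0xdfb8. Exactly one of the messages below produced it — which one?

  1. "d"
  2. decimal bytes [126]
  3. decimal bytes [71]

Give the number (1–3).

Key hex bytes d9 a8 84 8f 34 a9 2a cb b6 is 9 bytes > B = 6, so hash it first: H(key) = 71 ab, then zero-pad to 6 bytes: K' = 71 ab 00 00 00 00.
K' ⊕ ipad = 47 9d 36 36 36 36; K' ⊕ opad = 2d f7 5c 5c 5c 5c.
m1: inner = H(47 9d 36 36 36 36 64) = 17 09; tag = H(2d f7 5c 5c 5c 5c 17 09) = fcb8
m2: inner = H(47 9d 36 36 36 36 7e) = 31 09; tag = H(2d f7 5c 5c 5c 5c 31 09) = 16b8
m3: inner = H(47 9d 36 36 36 36 47) = fa 09; tag = H(2d f7 5c 5c 5c 5c fa 09) = dfb8 ← matches

3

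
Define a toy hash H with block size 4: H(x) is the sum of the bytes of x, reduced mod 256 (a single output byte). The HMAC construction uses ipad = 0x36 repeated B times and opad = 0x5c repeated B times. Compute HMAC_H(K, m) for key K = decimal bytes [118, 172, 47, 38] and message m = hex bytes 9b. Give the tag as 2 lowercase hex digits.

a5

Key decimal bytes [118, 172, 47, 38] = 76 ac 2f 26 is exactly B = 4 bytes: K' = 76 ac 2f 26.
K' ⊕ ipad = 40 9a 19 10.  K' ⊕ opad = 2a f0 73 7a.
Inner input = (K'⊕ipad) ∥ m = 40 9a 19 10 ∥ 9b.
Inner hash: sum = 64+154+25+16+155 = 414; mod 256 = 158 → 9e.
Outer input = (K'⊕opad) ∥ inner = 2a f0 73 7a ∥ 9e.
Outer hash (tag): sum = 42+240+115+122+158 = 677; mod 256 = 165 → a5.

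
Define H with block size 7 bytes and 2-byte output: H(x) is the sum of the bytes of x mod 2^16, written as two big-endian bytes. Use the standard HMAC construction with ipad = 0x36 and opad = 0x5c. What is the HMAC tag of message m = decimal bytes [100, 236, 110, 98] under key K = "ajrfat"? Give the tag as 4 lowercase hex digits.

01d6

Key "ajrfat" = 61 6a 72 66 61 74 is 6 bytes ≤ B = 7; zero-pad to 7 bytes: K' = 61 6a 72 66 61 74 00.
K' ⊕ ipad = 57 5c 44 50 57 42 36.  K' ⊕ opad = 3d 36 2e 3a 3d 28 5c.
Inner input = (K'⊕ipad) ∥ m = 57 5c 44 50 57 42 36 ∥ 64 ec 6e 62.
Inner hash: sum = 87+92+68+80+87+66+54+100+236+110+98 = 1078 → 04 36.
Outer input = (K'⊕opad) ∥ inner = 3d 36 2e 3a 3d 28 5c ∥ 04 36.
Outer hash (tag): sum = 61+54+46+58+61+40+92+4+54 = 470 → 01 d6.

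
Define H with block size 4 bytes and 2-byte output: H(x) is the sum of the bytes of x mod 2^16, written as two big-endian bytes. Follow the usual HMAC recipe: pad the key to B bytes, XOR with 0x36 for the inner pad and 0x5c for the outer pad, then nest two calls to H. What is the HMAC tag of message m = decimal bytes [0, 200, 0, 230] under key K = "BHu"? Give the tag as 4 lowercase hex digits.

00d3

Key "BHu" = 42 48 75 is 3 bytes ≤ B = 4; zero-pad to 4 bytes: K' = 42 48 75 00.
K' ⊕ ipad = 74 7e 43 36.  K' ⊕ opad = 1e 14 29 5c.
Inner input = (K'⊕ipad) ∥ m = 74 7e 43 36 ∥ 00 c8 00 e6.
Inner hash: sum = 116+126+67+54+0+200+0+230 = 793 → 03 19.
Outer input = (K'⊕opad) ∥ inner = 1e 14 29 5c ∥ 03 19.
Outer hash (tag): sum = 30+20+41+92+3+25 = 211 → 00 d3.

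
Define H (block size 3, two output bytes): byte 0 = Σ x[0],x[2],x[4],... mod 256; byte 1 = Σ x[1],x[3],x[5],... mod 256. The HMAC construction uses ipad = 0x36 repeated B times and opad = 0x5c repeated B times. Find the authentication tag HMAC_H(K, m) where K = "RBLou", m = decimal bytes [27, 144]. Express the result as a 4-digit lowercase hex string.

Key "RBLou" = 52 42 4c 6f 75 is 5 bytes > B = 3, so hash it first: H(key) = 13 b1, then zero-pad to 3 bytes: K' = 13 b1 00.
K' ⊕ ipad = 25 87 36.  K' ⊕ opad = 4f ed 5c.
Inner input = (K'⊕ipad) ∥ m = 25 87 36 ∥ 1b 90.
Inner hash: even-index sum = 235 mod 256 = 235; odd-index sum = 162 mod 256 = 162 → eb a2.
Outer input = (K'⊕opad) ∥ inner = 4f ed 5c ∥ eb a2.
Outer hash (tag): even-index sum = 333 mod 256 = 77; odd-index sum = 472 mod 256 = 216 → 4d d8.

4dd8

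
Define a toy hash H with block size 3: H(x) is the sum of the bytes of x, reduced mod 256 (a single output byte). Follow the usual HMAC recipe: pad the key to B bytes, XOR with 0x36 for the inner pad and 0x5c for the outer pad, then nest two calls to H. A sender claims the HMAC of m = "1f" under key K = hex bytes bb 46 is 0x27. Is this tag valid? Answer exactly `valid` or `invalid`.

valid

Key hex bytes bb 46 is 2 bytes ≤ B = 3; zero-pad to 3 bytes: K' = bb 46 00.
K' ⊕ ipad = 8d 70 36; K' ⊕ opad = e7 1a 5c.
Inner hash: sum = 141+112+54+49+102 = 458; mod 256 = 202 → ca.
Outer hash (recomputed tag): sum = 231+26+92+202 = 551; mod 256 = 39 → 27.
Recomputed tag = 27; claimed = 27 → match.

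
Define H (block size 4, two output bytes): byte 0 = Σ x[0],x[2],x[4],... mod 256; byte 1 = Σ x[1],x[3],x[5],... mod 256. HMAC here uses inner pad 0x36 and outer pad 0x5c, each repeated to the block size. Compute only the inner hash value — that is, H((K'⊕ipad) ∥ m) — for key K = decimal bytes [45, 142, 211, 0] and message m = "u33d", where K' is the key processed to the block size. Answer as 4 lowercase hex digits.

a885

Key decimal bytes [45, 142, 211, 0] = 2d 8e d3 00 is exactly B = 4 bytes: K' = 2d 8e d3 00.
K' ⊕ ipad = 1b b8 e5 36.
Inner input = 1b b8 e5 36 ∥ 75 33 33 64.
Inner hash: even-index sum = 424 mod 256 = 168; odd-index sum = 389 mod 256 = 133 → a8 85.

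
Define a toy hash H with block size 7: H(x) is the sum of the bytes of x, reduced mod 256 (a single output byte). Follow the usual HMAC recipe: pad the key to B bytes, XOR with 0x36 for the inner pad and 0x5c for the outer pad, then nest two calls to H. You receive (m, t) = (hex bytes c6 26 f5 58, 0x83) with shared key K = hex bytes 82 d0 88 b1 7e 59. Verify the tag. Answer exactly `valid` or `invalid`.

Key hex bytes 82 d0 88 b1 7e 59 is 6 bytes ≤ B = 7; zero-pad to 7 bytes: K' = 82 d0 88 b1 7e 59 00.
K' ⊕ ipad = b4 e6 be 87 48 6f 36; K' ⊕ opad = de 8c d4 ed 22 05 5c.
Inner hash: sum = 180+230+190+135+72+111+54+198+38+245+88 = 1541; mod 256 = 5 → 05.
Outer hash (recomputed tag): sum = 222+140+212+237+34+5+92+5 = 947; mod 256 = 179 → b3.
Recomputed tag = b3; claimed = 83 → mismatch.

invalid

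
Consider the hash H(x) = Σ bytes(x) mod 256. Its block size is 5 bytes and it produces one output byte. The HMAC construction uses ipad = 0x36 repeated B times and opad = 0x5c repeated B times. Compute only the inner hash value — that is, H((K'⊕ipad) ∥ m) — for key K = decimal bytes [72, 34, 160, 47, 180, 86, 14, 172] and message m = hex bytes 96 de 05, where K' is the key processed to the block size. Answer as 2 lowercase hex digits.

1c

Key decimal bytes [72, 34, 160, 47, 180, 86, 14, 172] = 48 22 a0 2f b4 56 0e ac is 8 bytes > B = 5, so hash it first: H(key) = fd, then zero-pad to 5 bytes: K' = fd 00 00 00 00.
K' ⊕ ipad = cb 36 36 36 36.
Inner input = cb 36 36 36 36 ∥ 96 de 05.
Inner hash: sum = 203+54+54+54+54+150+222+5 = 796; mod 256 = 28 → 1c.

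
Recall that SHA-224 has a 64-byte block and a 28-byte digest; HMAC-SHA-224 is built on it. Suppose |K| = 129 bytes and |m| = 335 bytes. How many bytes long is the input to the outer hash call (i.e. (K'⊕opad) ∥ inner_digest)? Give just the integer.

92

Key is 129 > 64 bytes, so it is hashed to 28 bytes then zero-padded to 64: |K'| = 64.
Outer input = (K'⊕opad) ∥ H(inner) → 64 + 28 = 92 bytes.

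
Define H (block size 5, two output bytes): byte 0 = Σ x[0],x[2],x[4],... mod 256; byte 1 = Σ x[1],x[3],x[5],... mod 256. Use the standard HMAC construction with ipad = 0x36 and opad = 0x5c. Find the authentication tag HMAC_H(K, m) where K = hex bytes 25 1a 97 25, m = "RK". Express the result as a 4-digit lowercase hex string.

Key hex bytes 25 1a 97 25 is 4 bytes ≤ B = 5; zero-pad to 5 bytes: K' = 25 1a 97 25 00.
K' ⊕ ipad = 13 2c a1 13 36.  K' ⊕ opad = 79 46 cb 79 5c.
Inner input = (K'⊕ipad) ∥ m = 13 2c a1 13 36 ∥ 52 4b.
Inner hash: even-index sum = 309 mod 256 = 53; odd-index sum = 145 mod 256 = 145 → 35 91.
Outer input = (K'⊕opad) ∥ inner = 79 46 cb 79 5c ∥ 35 91.
Outer hash (tag): even-index sum = 561 mod 256 = 49; odd-index sum = 244 mod 256 = 244 → 31 f4.

31f4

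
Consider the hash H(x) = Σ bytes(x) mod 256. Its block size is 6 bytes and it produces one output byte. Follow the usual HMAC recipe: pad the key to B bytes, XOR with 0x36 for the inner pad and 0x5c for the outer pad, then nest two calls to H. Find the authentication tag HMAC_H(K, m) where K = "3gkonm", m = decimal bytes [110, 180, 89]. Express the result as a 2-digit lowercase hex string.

Key "3gkonm" = 33 67 6b 6f 6e 6d is exactly B = 6 bytes: K' = 33 67 6b 6f 6e 6d.
K' ⊕ ipad = 05 51 5d 59 58 5b.  K' ⊕ opad = 6f 3b 37 33 32 31.
Inner input = (K'⊕ipad) ∥ m = 05 51 5d 59 58 5b ∥ 6e b4 59.
Inner hash: sum = 5+81+93+89+88+91+110+180+89 = 826; mod 256 = 58 → 3a.
Outer input = (K'⊕opad) ∥ inner = 6f 3b 37 33 32 31 ∥ 3a.
Outer hash (tag): sum = 111+59+55+51+50+49+58 = 433; mod 256 = 177 → b1.

b1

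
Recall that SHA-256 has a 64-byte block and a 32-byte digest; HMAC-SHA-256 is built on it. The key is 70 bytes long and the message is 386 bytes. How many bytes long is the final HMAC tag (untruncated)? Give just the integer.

32

The tag is one SHA-256 digest: 32 bytes.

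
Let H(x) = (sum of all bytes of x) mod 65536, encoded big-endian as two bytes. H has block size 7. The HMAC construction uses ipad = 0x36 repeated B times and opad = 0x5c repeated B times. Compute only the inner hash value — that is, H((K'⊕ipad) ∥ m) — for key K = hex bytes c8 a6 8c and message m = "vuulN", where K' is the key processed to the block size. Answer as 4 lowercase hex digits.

053a

Key hex bytes c8 a6 8c is 3 bytes ≤ B = 7; zero-pad to 7 bytes: K' = c8 a6 8c 00 00 00 00.
K' ⊕ ipad = fe 90 ba 36 36 36 36.
Inner input = fe 90 ba 36 36 36 36 ∥ 76 75 75 6c 4e.
Inner hash: sum = 254+144+186+54+54+54+54+118+117+117+108+78 = 1338 → 05 3a.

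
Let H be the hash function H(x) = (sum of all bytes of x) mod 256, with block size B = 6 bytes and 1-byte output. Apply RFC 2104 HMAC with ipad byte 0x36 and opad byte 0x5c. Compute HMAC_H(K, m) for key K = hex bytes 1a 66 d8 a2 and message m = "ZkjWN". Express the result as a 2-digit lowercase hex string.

f8

Key hex bytes 1a 66 d8 a2 is 4 bytes ≤ B = 6; zero-pad to 6 bytes: K' = 1a 66 d8 a2 00 00.
K' ⊕ ipad = 2c 50 ee 94 36 36.  K' ⊕ opad = 46 3a 84 fe 5c 5c.
Inner input = (K'⊕ipad) ∥ m = 2c 50 ee 94 36 36 ∥ 5a 6b 6a 57 4e.
Inner hash: sum = 44+80+238+148+54+54+90+107+106+87+78 = 1086; mod 256 = 62 → 3e.
Outer input = (K'⊕opad) ∥ inner = 46 3a 84 fe 5c 5c ∥ 3e.
Outer hash (tag): sum = 70+58+132+254+92+92+62 = 760; mod 256 = 248 → f8.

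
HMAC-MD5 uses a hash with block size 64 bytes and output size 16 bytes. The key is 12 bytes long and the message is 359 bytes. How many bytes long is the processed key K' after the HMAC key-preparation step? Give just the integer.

64

Key is 12 ≤ 64 bytes, zero-padded: |K'| = 64.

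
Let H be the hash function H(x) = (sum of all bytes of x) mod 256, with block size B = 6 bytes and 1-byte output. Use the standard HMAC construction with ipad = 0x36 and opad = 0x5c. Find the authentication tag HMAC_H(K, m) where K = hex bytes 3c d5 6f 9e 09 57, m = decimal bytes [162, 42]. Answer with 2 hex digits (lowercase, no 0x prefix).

Key hex bytes 3c d5 6f 9e 09 57 is exactly B = 6 bytes: K' = 3c d5 6f 9e 09 57.
K' ⊕ ipad = 0a e3 59 a8 3f 61.  K' ⊕ opad = 60 89 33 c2 55 0b.
Inner input = (K'⊕ipad) ∥ m = 0a e3 59 a8 3f 61 ∥ a2 2a.
Inner hash: sum = 10+227+89+168+63+97+162+42 = 858; mod 256 = 90 → 5a.
Outer input = (K'⊕opad) ∥ inner = 60 89 33 c2 55 0b ∥ 5a.
Outer hash (tag): sum = 96+137+51+194+85+11+90 = 664; mod 256 = 152 → 98.

98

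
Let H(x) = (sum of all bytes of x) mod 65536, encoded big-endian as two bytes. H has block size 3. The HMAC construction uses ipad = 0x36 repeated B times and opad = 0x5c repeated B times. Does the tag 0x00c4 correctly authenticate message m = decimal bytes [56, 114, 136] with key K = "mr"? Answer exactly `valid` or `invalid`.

Key "mr" = 6d 72 is 2 bytes ≤ B = 3; zero-pad to 3 bytes: K' = 6d 72 00.
K' ⊕ ipad = 5b 44 36; K' ⊕ opad = 31 2e 5c.
Inner hash: sum = 91+68+54+56+114+136 = 519 → 02 07.
Outer hash (recomputed tag): sum = 49+46+92+2+7 = 196 → 00 c4.
Recomputed tag = 00c4; claimed = 00c4 → match.

valid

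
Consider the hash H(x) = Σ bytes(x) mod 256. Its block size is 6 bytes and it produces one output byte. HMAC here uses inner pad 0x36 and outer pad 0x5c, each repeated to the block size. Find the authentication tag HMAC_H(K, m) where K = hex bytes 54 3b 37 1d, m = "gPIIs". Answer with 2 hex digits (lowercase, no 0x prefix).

96

Key hex bytes 54 3b 37 1d is 4 bytes ≤ B = 6; zero-pad to 6 bytes: K' = 54 3b 37 1d 00 00.
K' ⊕ ipad = 62 0d 01 2b 36 36.  K' ⊕ opad = 08 67 6b 41 5c 5c.
Inner input = (K'⊕ipad) ∥ m = 62 0d 01 2b 36 36 ∥ 67 50 49 49 73.
Inner hash: sum = 98+13+1+43+54+54+103+80+73+73+115 = 707; mod 256 = 195 → c3.
Outer input = (K'⊕opad) ∥ inner = 08 67 6b 41 5c 5c ∥ c3.
Outer hash (tag): sum = 8+103+107+65+92+92+195 = 662; mod 256 = 150 → 96.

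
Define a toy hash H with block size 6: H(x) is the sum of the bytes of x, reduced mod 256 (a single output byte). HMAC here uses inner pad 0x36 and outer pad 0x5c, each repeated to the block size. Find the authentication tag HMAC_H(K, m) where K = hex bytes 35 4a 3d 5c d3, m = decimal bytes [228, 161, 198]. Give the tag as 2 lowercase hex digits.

Key hex bytes 35 4a 3d 5c d3 is 5 bytes ≤ B = 6; zero-pad to 6 bytes: K' = 35 4a 3d 5c d3 00.
K' ⊕ ipad = 03 7c 0b 6a e5 36.  K' ⊕ opad = 69 16 61 00 8f 5c.
Inner input = (K'⊕ipad) ∥ m = 03 7c 0b 6a e5 36 ∥ e4 a1 c6.
Inner hash: sum = 3+124+11+106+229+54+228+161+198 = 1114; mod 256 = 90 → 5a.
Outer input = (K'⊕opad) ∥ inner = 69 16 61 00 8f 5c ∥ 5a.
Outer hash (tag): sum = 105+22+97+0+143+92+90 = 549; mod 256 = 37 → 25.

25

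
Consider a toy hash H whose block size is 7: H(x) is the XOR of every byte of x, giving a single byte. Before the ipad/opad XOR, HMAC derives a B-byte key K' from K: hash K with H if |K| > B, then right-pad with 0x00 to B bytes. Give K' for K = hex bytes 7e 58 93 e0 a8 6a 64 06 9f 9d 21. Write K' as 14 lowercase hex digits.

d6000000000000

|K| = 11 > B = 7, so first hash the key.
H(K): XOR 7e⊕58⊕93⊕e0⊕a8⊕6a⊕64⊕06⊕9f⊕9d⊕21 = d6.
Zero-pad H(K) = d6 to 7 bytes: K' = d6 00 00 00 00 00 00.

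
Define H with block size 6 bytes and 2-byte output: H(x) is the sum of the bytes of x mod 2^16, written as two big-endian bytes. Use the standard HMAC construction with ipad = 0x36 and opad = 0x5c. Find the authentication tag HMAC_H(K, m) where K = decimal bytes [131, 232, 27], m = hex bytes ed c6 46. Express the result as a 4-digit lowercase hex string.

Key decimal bytes [131, 232, 27] = 83 e8 1b is 3 bytes ≤ B = 6; zero-pad to 6 bytes: K' = 83 e8 1b 00 00 00.
K' ⊕ ipad = b5 de 2d 36 36 36.  K' ⊕ opad = df b4 47 5c 5c 5c.
Inner input = (K'⊕ipad) ∥ m = b5 de 2d 36 36 36 ∥ ed c6 46.
Inner hash: sum = 181+222+45+54+54+54+237+198+70 = 1115 → 04 5b.
Outer input = (K'⊕opad) ∥ inner = df b4 47 5c 5c 5c ∥ 04 5b.
Outer hash (tag): sum = 223+180+71+92+92+92+4+91 = 845 → 03 4d.

034d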